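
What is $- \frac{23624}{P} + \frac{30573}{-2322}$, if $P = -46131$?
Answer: $- \frac{1167535}{92262} \approx -12.655$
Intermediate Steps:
$- \frac{23624}{P} + \frac{30573}{-2322} = - \frac{23624}{-46131} + \frac{30573}{-2322} = \left(-23624\right) \left(- \frac{1}{46131}\right) + 30573 \left(- \frac{1}{2322}\right) = \frac{23624}{46131} - \frac{79}{6} = - \frac{1167535}{92262}$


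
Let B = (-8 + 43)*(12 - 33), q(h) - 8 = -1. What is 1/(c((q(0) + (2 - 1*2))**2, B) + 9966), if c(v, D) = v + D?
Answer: 1/9280 ≈ 0.00010776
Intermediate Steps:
q(h) = 7 (q(h) = 8 - 1 = 7)
B = -735 (B = 35*(-21) = -735)
c(v, D) = D + v
1/(c((q(0) + (2 - 1*2))**2, B) + 9966) = 1/((-735 + (7 + (2 - 1*2))**2) + 9966) = 1/((-735 + (7 + (2 - 2))**2) + 9966) = 1/((-735 + (7 + 0)**2) + 9966) = 1/((-735 + 7**2) + 9966) = 1/((-735 + 49) + 9966) = 1/(-686 + 9966) = 1/9280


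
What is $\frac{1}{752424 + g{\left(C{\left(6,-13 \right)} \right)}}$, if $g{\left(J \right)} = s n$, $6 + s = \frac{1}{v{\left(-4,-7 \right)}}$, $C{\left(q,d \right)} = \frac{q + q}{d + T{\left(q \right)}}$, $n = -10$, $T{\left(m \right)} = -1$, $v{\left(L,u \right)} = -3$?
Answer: $\frac{3}{2257462} \approx 1.3289 \cdot 10^{-6}$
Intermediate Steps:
$C{\left(q,d \right)} = \frac{2 q}{-1 + d}$ ($C{\left(q,d \right)} = \frac{q + q}{d - 1} = \frac{2 q}{-1 + d}$)
$s = - \frac{19}{3}$ ($s = -6 + \frac{1}{-3} = -6 - \frac{1}{3} = - \frac{19}{3} \approx -6.3333$)
$g{\left(J \right)} = \frac{190}{3}$ ($g{\left(J \right)} = \left(- \frac{19}{3}\right) \left(-10\right) = \frac{190}{3}$)
$\frac{1}{752424 + g{\left(C{\left(6,-13 \right)} \right)}} = \frac{1}{752424 + \frac{190}{3}} = \frac{1}{\frac{2257462}{3}} = \frac{3}{2257462}$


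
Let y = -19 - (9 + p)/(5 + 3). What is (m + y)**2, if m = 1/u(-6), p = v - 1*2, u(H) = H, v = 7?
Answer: 63001/144 ≈ 437.51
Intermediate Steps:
p = 5 (p = 7 - 1*2 = 7 - 2 = 5)
m = -1/6 (m = 1/(-6) = -1/6 ≈ -0.16667)
y = -83/4 (y = -19 - (9 + 5)/(5 + 3) = -19 - 14/8 = -19 - 1*7/4 = -19 - 7/4 = -83/4 ≈ -20.750)
(m + y)**2 = (-1/6 - 83/4)**2 = (-251/12)**2 = 63001/144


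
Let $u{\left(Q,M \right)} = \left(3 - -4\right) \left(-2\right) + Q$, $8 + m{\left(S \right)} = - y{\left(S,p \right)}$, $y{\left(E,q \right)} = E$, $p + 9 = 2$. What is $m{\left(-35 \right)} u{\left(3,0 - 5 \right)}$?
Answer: $-297$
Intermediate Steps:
$p = -7$ ($p = -9 + 2 = -7$)
$m{\left(S \right)} = -8 - S$
$u{\left(Q,M \right)} = -14 + Q$ ($u{\left(Q,M \right)} = \left(3 + 4\right) \left(-2\right) + Q = 7 \left(-2\right) + Q = -14 + Q$)
$m{\left(-35 \right)} u{\left(3,0 - 5 \right)} = \left(-8 - -35\right) \left(-14 + 3\right) = \left(-8 + 35\right) \left(-11\right) = 27 \left(-11\right) = -297$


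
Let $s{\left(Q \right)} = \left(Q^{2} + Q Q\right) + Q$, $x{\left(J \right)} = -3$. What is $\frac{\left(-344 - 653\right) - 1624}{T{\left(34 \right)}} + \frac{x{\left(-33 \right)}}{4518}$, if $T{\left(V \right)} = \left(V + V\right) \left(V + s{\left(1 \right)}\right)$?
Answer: $- \frac{1974871}{1894548} \approx -1.0424$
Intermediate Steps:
$s{\left(Q \right)} = Q + 2 Q^{2}$ ($s{\left(Q \right)} = \left(Q^{2} + Q^{2}\right) + Q = 2 Q^{2} + Q = Q + 2 Q^{2}$)
$T{\left(V \right)} = 2 V \left(3 + V\right)$ ($T{\left(V \right)} = \left(V + V\right) \left(V + 1 \left(1 + 2 \cdot 1\right)\right) = 2 V \left(V + 1 \left(1 + 2\right)\right) = 2 V \left(V + 1 \cdot 3\right) = 2 V \left(V + 3\right) = 2 V \left(3 + V\right)$)
$\frac{\left(-344 - 653\right) - 1624}{T{\left(34 \right)}} + \frac{x{\left(-33 \right)}}{4518} = \frac{\left(-344 - 653\right) - 1624}{2 \cdot 34 \left(3 + 34\right)} - \frac{3}{4518} = \frac{-997 - 1624}{2 \cdot 34 \cdot 37} - \frac{1}{1506} = - \frac{2621}{2516} - \frac{1}{1506} = - \frac{1974871}{1894548}$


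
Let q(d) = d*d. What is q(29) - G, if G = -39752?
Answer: 40593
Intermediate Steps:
q(d) = d²
q(29) - G = 29² - 1*(-39752) = 841 + 39752 = 40593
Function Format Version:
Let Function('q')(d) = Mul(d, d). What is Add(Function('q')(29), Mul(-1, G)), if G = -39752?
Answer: 40593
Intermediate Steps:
Function('q')(d) = Pow(d, 2)
Add(Function('q')(29), Mul(-1, G)) = Add(Pow(29, 2), Mul(-1, -39752)) = Add(841, 39752) = 40593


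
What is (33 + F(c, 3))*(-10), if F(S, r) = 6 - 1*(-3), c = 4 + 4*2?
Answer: -420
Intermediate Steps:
c = 12 (c = 4 + 8 = 12)
F(S, r) = 9 (F(S, r) = 6 + 3 = 9)
(33 + F(c, 3))*(-10) = (33 + 9)*(-10) = 42*(-10) = -420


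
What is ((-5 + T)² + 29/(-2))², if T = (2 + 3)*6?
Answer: 1490841/4 ≈ 3.7271e+5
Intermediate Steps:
T = 30 (T = 5*6 = 30)
((-5 + T)² + 29/(-2))² = ((-5 + 30)² + 29/(-2))² = (25² + 29*(-½))² = (625 - 29/2)² = (1221/2)² = 1490841/4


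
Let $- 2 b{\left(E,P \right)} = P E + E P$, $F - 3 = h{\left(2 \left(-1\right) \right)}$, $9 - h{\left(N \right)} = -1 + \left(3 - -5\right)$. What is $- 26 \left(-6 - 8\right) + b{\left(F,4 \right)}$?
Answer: $344$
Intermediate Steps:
$h{\left(N \right)} = 2$ ($h{\left(N \right)} = 9 - \left(-1 + \left(3 - -5\right)\right) = 9 - \left(-1 + \left(3 + 5\right)\right) = 9 - \left(-1 + 8\right) = 9 - 7 = 2$)
$F = 5$ ($F = 3 + 2 = 5$)
$b{\left(E,P \right)} = - E P$ ($b{\left(E,P \right)} = - \frac{P E + E P}{2} = - \frac{E P + E P}{2} = - \frac{2 E P}{2} = - E P$)
$- 26 \left(-6 - 8\right) + b{\left(F,4 \right)} = - 26 \left(-6 - 8\right) - 5 \cdot 4 = \left(-26\right) \left(-14\right) - 20 = 364 - 20 = 344$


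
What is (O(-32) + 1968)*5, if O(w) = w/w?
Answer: 9845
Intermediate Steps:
O(w) = 1
(O(-32) + 1968)*5 = (1 + 1968)*5 = 1969*5 = 9845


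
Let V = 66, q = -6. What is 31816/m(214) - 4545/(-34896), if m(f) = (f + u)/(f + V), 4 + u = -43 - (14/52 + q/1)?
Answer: 2694216227225/52239312 ≈ 51575.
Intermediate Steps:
u = -1073/26 (u = -4 + (-43 - (14/52 - 6/1)) = -4 + (-43 - (14*(1/52) - 6*1)) = -4 + (-43 - (7/26 - 6)) = -4 + (-43 - 1*(-149/26)) = -4 + (-43 + 149/26) = -4 - 969/26 = -1073/26 ≈ -41.269)
m(f) = (-1073/26 + f)/(66 + f) (m(f) = (f - 1073/26)/(f + 66) = (-1073/26 + f)/(66 + f))
31816/m(214) - 4545/(-34896) = 31816/(((-1073/26 + 214)/(66 + 214))) - 4545/(-34896) = 31816/(((4491/26)/280)) - 4545*(-1/34896) = 31816/(((1/280)*(4491/26))) + 1515/11632 = 31816/(4491/7280) + 1515/11632 = 31816*(7280/4491) + 1515/11632 = 231620480/4491 + 1515/11632 = 2694216227225/52239312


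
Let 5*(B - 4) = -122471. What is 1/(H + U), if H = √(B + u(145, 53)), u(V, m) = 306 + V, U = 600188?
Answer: 750235/450282074229 - I*√150245/900564148458 ≈ 1.6661e-6 - 4.3041e-10*I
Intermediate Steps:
B = -122451/5 (B = 4 + (⅕)*(-122471) = 4 - 122471/5 = -122451/5 ≈ -24490.)
H = 2*I*√150245/5 (H = √(-122451/5 + (306 + 145)) = √(-122451/5 + 451) = √(-120196/5) = 2*I*√150245/5 ≈ 155.05*I)
1/(H + U) = 1/(2*I*√150245/5 + 600188) = 1/(600188 + 2*I*√150245/5)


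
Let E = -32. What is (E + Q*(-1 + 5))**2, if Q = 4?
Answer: 256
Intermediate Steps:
(E + Q*(-1 + 5))**2 = (-32 + 4*(-1 + 5))**2 = (-32 + 4*4)**2 = (-32 + 16)**2 = (-16)**2 = 256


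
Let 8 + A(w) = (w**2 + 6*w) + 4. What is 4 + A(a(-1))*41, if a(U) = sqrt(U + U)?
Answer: -242 + 246*I*sqrt(2) ≈ -242.0 + 347.9*I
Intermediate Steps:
a(U) = sqrt(2)*sqrt(U) (a(U) = sqrt(2*U) = sqrt(2)*sqrt(U))
A(w) = -4 + w**2 + 6*w (A(w) = -8 + ((w**2 + 6*w) + 4) = -8 + (4 + w**2 + 6*w) = -4 + w**2 + 6*w)
4 + A(a(-1))*41 = 4 + (-4 + (sqrt(2)*sqrt(-1))**2 + 6*(sqrt(2)*sqrt(-1)))*41 = 4 + (-4 + (sqrt(2)*I)**2 + 6*(sqrt(2)*I))*41 = 4 + (-4 + (I*sqrt(2))**2 + 6*(I*sqrt(2)))*41 = 4 + (-4 - 2 + 6*I*sqrt(2))*41 = 4 + (-6 + 6*I*sqrt(2))*41 = 4 + (-246 + 246*I*sqrt(2)) = -242 + 246*I*sqrt(2)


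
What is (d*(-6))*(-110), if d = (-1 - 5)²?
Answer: 23760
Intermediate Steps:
d = 36 (d = (-6)² = 36)
(d*(-6))*(-110) = (36*(-6))*(-110) = -216*(-110) = 23760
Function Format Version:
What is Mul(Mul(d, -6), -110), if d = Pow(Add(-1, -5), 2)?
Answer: 23760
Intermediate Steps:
d = 36 (d = Pow(-6, 2) = 36)
Mul(Mul(d, -6), -110) = Mul(Mul(36, -6), -110) = Mul(-216, -110) = 23760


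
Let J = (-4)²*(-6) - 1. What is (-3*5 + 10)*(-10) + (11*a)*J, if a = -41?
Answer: 43797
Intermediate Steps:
J = -97 (J = 16*(-6) - 1 = -96 - 1 = -97)
(-3*5 + 10)*(-10) + (11*a)*J = (-3*5 + 10)*(-10) + (11*(-41))*(-97) = (-15 + 10)*(-10) - 451*(-97) = -5*(-10) + 43747 = 50 + 43747 = 43797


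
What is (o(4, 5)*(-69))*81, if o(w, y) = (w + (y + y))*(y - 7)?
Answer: 156492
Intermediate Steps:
o(w, y) = (-7 + y)*(w + 2*y) (o(w, y) = (w + 2*y)*(-7 + y) = (-7 + y)*(w + 2*y))
(o(4, 5)*(-69))*81 = ((-14*5 - 7*4 + 2*5**2 + 4*5)*(-69))*81 = ((-70 - 28 + 2*25 + 20)*(-69))*81 = ((-70 - 28 + 50 + 20)*(-69))*81 = -28*(-69)*81 = 1932*81 = 156492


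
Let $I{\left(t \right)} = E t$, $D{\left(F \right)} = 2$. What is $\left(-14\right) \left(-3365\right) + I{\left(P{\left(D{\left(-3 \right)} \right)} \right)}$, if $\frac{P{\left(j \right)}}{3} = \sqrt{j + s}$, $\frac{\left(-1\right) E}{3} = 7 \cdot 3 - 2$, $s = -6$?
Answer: $47110 - 342 i \approx 47110.0 - 342.0 i$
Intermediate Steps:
$E = -57$ ($E = - 3 \left(7 \cdot 3 - 2\right) = - 3 \left(21 - 2\right) = \left(-3\right) 19 = -57$)
$P{\left(j \right)} = 3 \sqrt{-6 + j}$ ($P{\left(j \right)} = 3 \sqrt{j - 6} = 3 \sqrt{-6 + j}$)
$I{\left(t \right)} = - 57 t$
$\left(-14\right) \left(-3365\right) + I{\left(P{\left(D{\left(-3 \right)} \right)} \right)} = \left(-14\right) \left(-3365\right) - 57 \cdot 3 \sqrt{-6 + 2} = 47110 - 57 \cdot 3 \sqrt{-4} = 47110 - 57 \cdot 3 \cdot 2 i = 47110 - 57 \cdot 6 i = 47110 - 342 i$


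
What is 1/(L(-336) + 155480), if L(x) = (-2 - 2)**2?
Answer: 1/155496 ≈ 6.4310e-6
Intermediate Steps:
L(x) = 16 (L(x) = (-4)**2 = 16)
1/(L(-336) + 155480) = 1/(16 + 155480) = 1/155496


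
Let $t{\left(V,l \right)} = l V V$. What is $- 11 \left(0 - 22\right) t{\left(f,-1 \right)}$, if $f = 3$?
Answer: $-2178$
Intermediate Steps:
$t{\left(V,l \right)} = l V^{2}$ ($t{\left(V,l \right)} = V l V = l V^{2}$)
$- 11 \left(0 - 22\right) t{\left(f,-1 \right)} = - 11 \left(0 - 22\right) \left(- 3^{2}\right) = \left(-11\right) \left(-22\right) \left(\left(-1\right) 9\right) = 242 \left(-9\right) = -2178$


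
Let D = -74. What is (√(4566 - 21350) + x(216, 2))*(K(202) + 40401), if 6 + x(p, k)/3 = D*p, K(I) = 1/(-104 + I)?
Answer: -94963786515/49 + 7918598*I*√1049/49 ≈ -1.938e+9 + 5.2341e+6*I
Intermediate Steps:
x(p, k) = -18 - 222*p (x(p, k) = -18 + 3*(-74*p) = -18 - 222*p)
(√(4566 - 21350) + x(216, 2))*(K(202) + 40401) = (√(4566 - 21350) + (-18 - 222*216))*(1/(-104 + 202) + 40401) = (√(-16784) + (-18 - 47952))*(1/98 + 40401) = (4*I*√1049 - 47970)*(1/98 + 40401) = (-47970 + 4*I*√1049)*(3959299/98) = -94963786515/49 + 7918598*I*√1049/49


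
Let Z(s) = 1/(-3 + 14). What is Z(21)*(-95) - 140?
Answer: -1635/11 ≈ -148.64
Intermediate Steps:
Z(s) = 1/11
Z(21)*(-95) - 140 = (1/11)*(-95) - 140 = -95/11 - 140 = -1635/11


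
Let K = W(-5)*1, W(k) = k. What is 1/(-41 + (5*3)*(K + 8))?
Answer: ¼ ≈ 0.25000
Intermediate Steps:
K = -5 (K = -5*1 = -5)
1/(-41 + (5*3)*(K + 8)) = 1/(-41 + (5*3)*(-5 + 8)) = 1/(-41 + 15*3) = 1/(-41 + 45) = 1/4 = ¼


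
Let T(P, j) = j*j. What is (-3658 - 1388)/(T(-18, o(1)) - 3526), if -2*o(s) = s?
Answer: 6728/4701 ≈ 1.4312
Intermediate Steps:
o(s) = -s/2
T(P, j) = j**2
(-3658 - 1388)/(T(-18, o(1)) - 3526) = (-3658 - 1388)/((-1/2*1)**2 - 3526) = -5046/((-1/2)**2 - 3526) = -5046/(1/4 - 3526) = -5046/(-14103/4) = -5046*(-4/14103) = 6728/4701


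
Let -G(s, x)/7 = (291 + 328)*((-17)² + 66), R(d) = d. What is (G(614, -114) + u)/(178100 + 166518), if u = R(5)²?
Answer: -769095/172309 ≈ -4.4635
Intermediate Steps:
u = 25 (u = 5² = 25)
G(s, x) = -1538215 (G(s, x) = -7*(291 + 328)*((-17)² + 66) = -4333*(289 + 66) = -4333*355 = -7*219745 = -1538215)
(G(614, -114) + u)/(178100 + 166518) = (-1538215 + 25)/(178100 + 166518) = -1538190/344618 = -1538190*1/344618 = -769095/172309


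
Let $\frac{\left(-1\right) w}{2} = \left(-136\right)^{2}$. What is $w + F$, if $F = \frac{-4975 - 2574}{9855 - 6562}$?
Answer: $- \frac{121822205}{3293} \approx -36994.0$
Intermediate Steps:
$w = -36992$ ($w = - 2 \left(-136\right)^{2} = \left(-2\right) 18496 = -36992$)
$F = - \frac{7549}{3293} \approx -2.2924$
$w + F = -36992 - \frac{7549}{3293} = - \frac{121822205}{3293}$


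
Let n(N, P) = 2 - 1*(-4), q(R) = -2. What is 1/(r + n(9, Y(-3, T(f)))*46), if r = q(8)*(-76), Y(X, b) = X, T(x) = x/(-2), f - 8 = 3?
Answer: 1/428 ≈ 0.0023364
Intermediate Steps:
f = 11 (f = 8 + 3 = 11)
T(x) = -x/2 (T(x) = x*(-½) = -x/2)
n(N, P) = 6 (n(N, P) = 2 + 4 = 6)
r = 152 (r = -2*(-76) = 152)
1/(r + n(9, Y(-3, T(f)))*46) = 1/(152 + 6*46) = 1/(152 + 276) = 1/428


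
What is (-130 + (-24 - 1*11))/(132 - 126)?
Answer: -55/2 ≈ -27.500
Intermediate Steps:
(-130 + (-24 - 1*11))/(132 - 126) = (-130 + (-24 - 11))/6 = (-130 - 35)/6 = (1/6)*(-165) = -55/2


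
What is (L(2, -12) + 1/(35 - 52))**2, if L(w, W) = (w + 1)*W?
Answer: 375769/289 ≈ 1300.2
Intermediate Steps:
L(w, W) = W*(1 + w) (L(w, W) = (1 + w)*W = W*(1 + w))
(L(2, -12) + 1/(35 - 52))**2 = (-12*(1 + 2) + 1/(35 - 52))**2 = (-12*3 + 1/(-17))**2 = (-36 - 1/17)**2 = (-613/17)**2 = 375769/289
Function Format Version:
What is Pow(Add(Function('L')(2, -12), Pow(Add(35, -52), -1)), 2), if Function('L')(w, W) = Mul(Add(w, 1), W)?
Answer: Rational(375769, 289) ≈ 1300.2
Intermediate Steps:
Function('L')(w, W) = Mul(W, Add(1, w)) (Function('L')(w, W) = Mul(Add(1, w), W) = Mul(W, Add(1, w)))
Pow(Add(Function('L')(2, -12), Pow(Add(35, -52), -1)), 2) = Pow(Add(Mul(-12, Add(1, 2)), Pow(Add(35, -52), -1)), 2) = Pow(Add(Mul(-12, 3), Pow(-17, -1)), 2) = Pow(Add(-36, Rational(-1, 17)), 2) = Pow(Rational(-613, 17), 2) = Rational(375769, 289)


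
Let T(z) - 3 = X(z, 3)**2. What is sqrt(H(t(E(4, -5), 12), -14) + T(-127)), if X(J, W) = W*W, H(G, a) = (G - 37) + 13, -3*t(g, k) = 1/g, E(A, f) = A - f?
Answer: sqrt(4857)/9 ≈ 7.7436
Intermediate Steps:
t(g, k) = -1/(3*g)
H(G, a) = -24 + G (H(G, a) = (-37 + G) + 13 = -24 + G)
X(J, W) = W**2
T(z) = 84 (T(z) = 3 + (3**2)**2 = 3 + 9**2 = 3 + 81 = 84)
sqrt(H(t(E(4, -5), 12), -14) + T(-127)) = sqrt((-24 - 1/(3*(4 - 1*(-5)))) + 84) = sqrt((-24 - 1/(3*(4 + 5))) + 84) = sqrt((-24 - 1/3/9) + 84) = sqrt((-24 - 1/3*1/9) + 84) = sqrt((-24 - 1/27) + 84) = sqrt(-649/27 + 84) = sqrt(1619/27) = sqrt(4857)/9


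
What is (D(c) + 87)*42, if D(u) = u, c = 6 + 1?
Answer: 3948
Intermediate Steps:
c = 7
(D(c) + 87)*42 = (7 + 87)*42 = 94*42 = 3948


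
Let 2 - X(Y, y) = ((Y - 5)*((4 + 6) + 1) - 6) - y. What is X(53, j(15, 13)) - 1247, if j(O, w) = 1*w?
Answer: -1754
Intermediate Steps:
j(O, w) = w
X(Y, y) = 63 + y - 11*Y (X(Y, y) = 2 - (((Y - 5)*((4 + 6) + 1) - 6) - y) = 2 - (((-5 + Y)*(10 + 1) - 6) - y) = 2 - (((-5 + Y)*11 - 6) - y) = 2 - (((-55 + 11*Y) - 6) - y) = 2 - ((-61 + 11*Y) - y) = 2 - (-61 - y + 11*Y) = 2 + (61 + y - 11*Y) = 63 + y - 11*Y)
X(53, j(15, 13)) - 1247 = (63 + 13 - 11*53) - 1247 = (63 + 13 - 583) - 1247 = -507 - 1247 = -1754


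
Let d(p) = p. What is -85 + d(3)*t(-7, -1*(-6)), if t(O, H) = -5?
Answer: -100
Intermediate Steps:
-85 + d(3)*t(-7, -1*(-6)) = -85 + 3*(-5) = -85 - 15 = -100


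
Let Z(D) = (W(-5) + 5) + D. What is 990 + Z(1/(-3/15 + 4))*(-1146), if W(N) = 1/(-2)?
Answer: -84903/19 ≈ -4468.6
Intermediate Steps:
W(N) = -1/2
Z(D) = 9/2 + D (Z(D) = (-1/2 + 5) + D = 9/2 + D)
990 + Z(1/(-3/15 + 4))*(-1146) = 990 + (9/2 + 1/(-3/15 + 4))*(-1146) = 990 + (9/2 + 1/(-3*1/15 + 4))*(-1146) = 990 + (9/2 + 1/(-1/5 + 4))*(-1146) = 990 + (9/2 + 1/(19/5))*(-1146) = 990 + (9/2 + 5/19)*(-1146) = 990 + (181/38)*(-1146) = 990 - 103713/19 = -84903/19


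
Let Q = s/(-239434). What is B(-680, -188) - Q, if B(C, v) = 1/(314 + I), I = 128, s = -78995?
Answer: -666853/2035189 ≈ -0.32766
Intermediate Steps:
Q = 78995/239434 (Q = -78995/(-239434) = -78995*(-1/239434) = 78995/239434 ≈ 0.32992)
B(C, v) = 1/442 (B(C, v) = 1/(314 + 128) = 1/442)
B(-680, -188) - Q = 1/442 - 1*78995/239434 = 1/442 - 78995/239434 = -666853/2035189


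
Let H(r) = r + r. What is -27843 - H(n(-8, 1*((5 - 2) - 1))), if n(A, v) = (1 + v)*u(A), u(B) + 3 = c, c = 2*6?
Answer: -27897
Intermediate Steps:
c = 12
u(B) = 9 (u(B) = -3 + 12 = 9)
n(A, v) = 9 + 9*v (n(A, v) = (1 + v)*9 = 9 + 9*v)
H(r) = 2*r
-27843 - H(n(-8, 1*((5 - 2) - 1))) = -27843 - 2*(9 + 9*(1*((5 - 2) - 1))) = -27843 - 2*(9 + 9*(1*(3 - 1))) = -27843 - 2*(9 + 9*(1*2)) = -27843 - 2*(9 + 9*2) = -27843 - 2*(9 + 18) = -27843 - 2*27 = -27843 - 1*54 = -27843 - 54 = -27897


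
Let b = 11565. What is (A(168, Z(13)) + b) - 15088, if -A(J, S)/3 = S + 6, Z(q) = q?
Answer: -3580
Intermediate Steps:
A(J, S) = -18 - 3*S (A(J, S) = -3*(S + 6) = -3*(6 + S) = -18 - 3*S)
(A(168, Z(13)) + b) - 15088 = ((-18 - 3*13) + 11565) - 15088 = ((-18 - 39) + 11565) - 15088 = (-57 + 11565) - 15088 = 11508 - 15088 = -3580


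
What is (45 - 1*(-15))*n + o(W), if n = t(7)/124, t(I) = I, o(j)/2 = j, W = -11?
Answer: -577/31 ≈ -18.613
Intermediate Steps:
o(j) = 2*j
n = 7/124 ≈ 0.056452
(45 - 1*(-15))*n + o(W) = (45 - 1*(-15))*(7/124) + 2*(-11) = (45 + 15)*(7/124) - 22 = 60*(7/124) - 22 = 105/31 - 22 = -577/31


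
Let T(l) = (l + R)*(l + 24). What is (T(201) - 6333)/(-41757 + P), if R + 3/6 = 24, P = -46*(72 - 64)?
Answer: -88359/84250 ≈ -1.0488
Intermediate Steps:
P = -368 (P = -46*8 = -368)
R = 47/2 (R = -1/2 + 24 = 47/2 ≈ 23.500)
T(l) = (24 + l)*(47/2 + l) (T(l) = (l + 47/2)*(l + 24) = (47/2 + l)*(24 + l) = (24 + l)*(47/2 + l))
(T(201) - 6333)/(-41757 + P) = ((564 + 201**2 + (95/2)*201) - 6333)/(-41757 - 368) = ((564 + 40401 + 19095/2) - 6333)/(-42125) = (101025/2 - 6333)*(-1/42125) = (88359/2)*(-1/42125) = -88359/84250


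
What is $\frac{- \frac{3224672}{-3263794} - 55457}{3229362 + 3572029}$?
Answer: $- \frac{90498499593}{11099169568727} \approx -0.0081536$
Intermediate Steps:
$\frac{- \frac{3224672}{-3263794} - 55457}{3229362 + 3572029} = \frac{\left(-3224672\right) \left(- \frac{1}{3263794}\right) - 55457}{6801391} = \left(\frac{1612336}{1631897} - 55457\right) \frac{1}{6801391} = \left(- \frac{90498499593}{1631897}\right) \frac{1}{6801391} = - \frac{90498499593}{11099169568727}$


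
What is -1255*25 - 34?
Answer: -31409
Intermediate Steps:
-1255*25 - 34 = -251*125 - 34 = -31375 - 34 = -31409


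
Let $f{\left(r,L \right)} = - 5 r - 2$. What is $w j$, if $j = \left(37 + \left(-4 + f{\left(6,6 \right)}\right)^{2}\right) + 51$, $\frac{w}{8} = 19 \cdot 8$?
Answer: $1682944$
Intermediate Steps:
$f{\left(r,L \right)} = -2 - 5 r$
$w = 1216$ ($w = 8 \cdot 19 \cdot 8 = 8 \cdot 152 = 1216$)
$j = 1384$ ($j = \left(37 + \left(-4 - 32\right)^{2}\right) + 51 = \left(37 + \left(-36\right)^{2}\right) + 51 = \left(37 + 1296\right) + 51 = 1333 + 51 = 1384$)
$w j = 1216 \cdot 1384 = 1682944$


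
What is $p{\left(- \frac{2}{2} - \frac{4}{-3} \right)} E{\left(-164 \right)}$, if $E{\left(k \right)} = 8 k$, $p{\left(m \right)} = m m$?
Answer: $- \frac{1312}{9} \approx -145.78$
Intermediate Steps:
$p{\left(m \right)} = m^{2}$
$p{\left(- \frac{2}{2} - \frac{4}{-3} \right)} E{\left(-164 \right)} = \left(- \frac{2}{2} - \frac{4}{-3}\right)^{2} \cdot 8 \left(-164\right) = \left(\left(-2\right) \frac{1}{2} - - \frac{4}{3}\right)^{2} \left(-1312\right) = \left(-1 + \frac{4}{3}\right)^{2} \left(-1312\right) = \left(\frac{1}{3}\right)^{2} \left(-1312\right) = \frac{1}{9} \left(-1312\right) = - \frac{1312}{9}$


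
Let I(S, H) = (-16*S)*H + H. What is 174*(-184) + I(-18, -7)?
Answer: -34039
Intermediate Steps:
I(S, H) = H - 16*H*S (I(S, H) = -16*H*S + H = H - 16*H*S)
174*(-184) + I(-18, -7) = 174*(-184) - 7*(1 - 16*(-18)) = -32016 - 7*(1 + 288) = -32016 - 7*289 = -32016 - 2023 = -34039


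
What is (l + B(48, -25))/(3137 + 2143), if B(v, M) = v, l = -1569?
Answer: -507/1760 ≈ -0.28807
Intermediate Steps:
(l + B(48, -25))/(3137 + 2143) = (-1569 + 48)/(3137 + 2143) = -1521/5280 = -1521*1/5280 = -507/1760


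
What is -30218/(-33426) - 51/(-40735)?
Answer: 616317478/680804055 ≈ 0.90528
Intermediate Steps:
-30218/(-33426) - 51/(-40735) = -30218*(-1/33426) - 51*(-1/40735) = 15109/16713 + 51/40735 = 616317478/680804055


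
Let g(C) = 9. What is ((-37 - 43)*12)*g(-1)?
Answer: -8640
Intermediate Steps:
((-37 - 43)*12)*g(-1) = ((-37 - 43)*12)*9 = -80*12*9 = -960*9 = -8640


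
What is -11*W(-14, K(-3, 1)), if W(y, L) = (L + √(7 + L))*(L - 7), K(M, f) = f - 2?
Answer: -88 + 88*√6 ≈ 127.56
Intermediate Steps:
K(M, f) = -2 + f
W(y, L) = (-7 + L)*(L + √(7 + L)) (W(y, L) = (L + √(7 + L))*(-7 + L) = (-7 + L)*(L + √(7 + L)))
-11*W(-14, K(-3, 1)) = -11*((-2 + 1)² - 7*(-2 + 1) - 7*√(7 + (-2 + 1)) + (-2 + 1)*√(7 + (-2 + 1))) = -11*((-1)² - 7*(-1) - 7*√(7 - 1) - √(7 - 1)) = -11*(1 + 7 - 7*√6 - √6) = -11*(8 - 8*√6) = -88 + 88*√6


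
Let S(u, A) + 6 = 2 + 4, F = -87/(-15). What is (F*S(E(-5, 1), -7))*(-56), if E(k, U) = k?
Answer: 0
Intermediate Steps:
F = 29/5 (F = -87*(-1/15) = 29/5 ≈ 5.8000)
S(u, A) = 0 (S(u, A) = -6 + (2 + 4) = -6 + 6 = 0)
(F*S(E(-5, 1), -7))*(-56) = ((29/5)*0)*(-56) = 0*(-56) = 0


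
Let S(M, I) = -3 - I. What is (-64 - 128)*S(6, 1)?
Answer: 768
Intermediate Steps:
(-64 - 128)*S(6, 1) = (-64 - 128)*(-3 - 1*1) = -192*(-3 - 1) = -192*(-4) = 768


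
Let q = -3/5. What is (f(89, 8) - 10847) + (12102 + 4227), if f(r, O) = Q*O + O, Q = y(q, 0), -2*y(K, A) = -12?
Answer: 5538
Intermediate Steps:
q = -3/5 (q = -3*1/5 = -3/5 ≈ -0.60000)
y(K, A) = 6 (y(K, A) = -1/2*(-12) = 6)
Q = 6
f(r, O) = 7*O (f(r, O) = 6*O + O = 7*O)
(f(89, 8) - 10847) + (12102 + 4227) = (7*8 - 10847) + (12102 + 4227) = (56 - 10847) + 16329 = -10791 + 16329 = 5538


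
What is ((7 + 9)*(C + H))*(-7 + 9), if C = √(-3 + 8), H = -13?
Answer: -416 + 32*√5 ≈ -344.45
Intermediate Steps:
C = √5 ≈ 2.2361
((7 + 9)*(C + H))*(-7 + 9) = ((7 + 9)*(√5 - 13))*(-7 + 9) = (16*(-13 + √5))*2 = (-208 + 16*√5)*2 = -416 + 32*√5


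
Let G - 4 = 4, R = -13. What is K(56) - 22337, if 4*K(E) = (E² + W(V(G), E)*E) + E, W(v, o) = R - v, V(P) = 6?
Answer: -21805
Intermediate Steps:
G = 8 (G = 4 + 4 = 8)
W(v, o) = -13 - v
K(E) = -9*E/2 + E²/4 (K(E) = ((E² + (-13 - 1*6)*E) + E)/4 = ((E² + (-13 - 6)*E) + E)/4 = ((E² - 19*E) + E)/4 = (E² - 18*E)/4 = -9*E/2 + E²/4)
K(56) - 22337 = (¼)*56*(-18 + 56) - 22337 = (¼)*56*38 - 22337 = 532 - 22337 = -21805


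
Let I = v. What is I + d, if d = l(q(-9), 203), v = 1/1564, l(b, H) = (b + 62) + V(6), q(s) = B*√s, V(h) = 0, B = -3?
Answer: 96969/1564 - 9*I ≈ 62.001 - 9.0*I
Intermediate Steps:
q(s) = -3*√s
l(b, H) = 62 + b (l(b, H) = (b + 62) + 0 = (62 + b) + 0 = 62 + b)
v = 1/1564 ≈ 0.00063939
I = 1/1564 ≈ 0.00063939
d = 62 - 9*I ≈ 62.0 - 9.0*I
I + d = 1/1564 + (62 - 9*I) = 96969/1564 - 9*I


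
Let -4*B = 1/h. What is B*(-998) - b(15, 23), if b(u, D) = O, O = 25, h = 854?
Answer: -42201/1708 ≈ -24.708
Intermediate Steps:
B = -1/3416 (B = -¼/854 = -¼*1/854 = -1/3416 ≈ -0.00029274)
b(u, D) = 25
B*(-998) - b(15, 23) = -1/3416*(-998) - 1*25 = 499/1708 - 25 = -42201/1708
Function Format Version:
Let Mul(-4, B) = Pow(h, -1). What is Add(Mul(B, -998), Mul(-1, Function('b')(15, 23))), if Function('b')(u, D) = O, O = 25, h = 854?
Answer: Rational(-42201, 1708) ≈ -24.708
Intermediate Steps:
B = Rational(-1, 3416) (B = Mul(Rational(-1, 4), Pow(854, -1)) = Mul(Rational(-1, 4), Rational(1, 854)) = Rational(-1, 3416) ≈ -0.00029274)
Function('b')(u, D) = 25
Add(Mul(B, -998), Mul(-1, Function('b')(15, 23))) = Add(Mul(Rational(-1, 3416), -998), Mul(-1, 25)) = Add(Rational(499, 1708), -25) = Rational(-42201, 1708)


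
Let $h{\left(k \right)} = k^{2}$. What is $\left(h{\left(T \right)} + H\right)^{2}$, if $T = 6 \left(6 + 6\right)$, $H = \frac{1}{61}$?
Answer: $\frac{99998250625}{3721} \approx 2.6874 \cdot 10^{7}$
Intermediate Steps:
$H = \frac{1}{61} \approx 0.016393$
$T = 72$ ($T = 6 \cdot 12 = 72$)
$\left(h{\left(T \right)} + H\right)^{2} = \left(72^{2} + \frac{1}{61}\right)^{2} = \left(5184 + \frac{1}{61}\right)^{2} = \left(\frac{316225}{61}\right)^{2} = \frac{99998250625}{3721}$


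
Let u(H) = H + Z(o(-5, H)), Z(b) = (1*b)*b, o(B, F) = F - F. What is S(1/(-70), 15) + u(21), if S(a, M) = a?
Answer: 1469/70 ≈ 20.986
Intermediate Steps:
o(B, F) = 0
Z(b) = b**2 (Z(b) = b*b = b**2)
u(H) = H (u(H) = H + 0**2 = H + 0 = H)
S(1/(-70), 15) + u(21) = 1/(-70) + 21 = -1/70 + 21 = 1469/70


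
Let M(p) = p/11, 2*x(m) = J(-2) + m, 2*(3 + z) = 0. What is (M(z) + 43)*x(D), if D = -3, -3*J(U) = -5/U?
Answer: -5405/66 ≈ -81.894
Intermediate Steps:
z = -3 (z = -3 + (1/2)*0 = -3 + 0 = -3)
J(U) = 5/(3*U) (J(U) = -(-5)/(3*U) = 5/(3*U))
x(m) = -5/12 + m/2 (x(m) = ((5/3)/(-2) + m)/2 = ((5/3)*(-1/2) + m)/2 = (-5/6 + m)/2 = -5/12 + m/2)
M(p) = p/11 (M(p) = p*(1/11) = p/11)
(M(z) + 43)*x(D) = ((1/11)*(-3) + 43)*(-5/12 + (1/2)*(-3)) = (-3/11 + 43)*(-5/12 - 3/2) = (470/11)*(-23/12) = -5405/66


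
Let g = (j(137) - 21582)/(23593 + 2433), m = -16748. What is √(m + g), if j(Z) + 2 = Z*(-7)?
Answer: 3*I*√7458835846/2002 ≈ 129.42*I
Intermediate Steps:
j(Z) = -2 - 7*Z (j(Z) = -2 + Z*(-7) = -2 - 7*Z)
g = -22543/26026 (g = ((-2 - 7*137) - 21582)/(23593 + 2433) = ((-2 - 959) - 21582)/26026 = (-961 - 21582)*(1/26026) = -22543*1/26026 = -22543/26026 ≈ -0.86617)
√(m + g) = √(-16748 - 22543/26026) = √(-435905991/26026) = 3*I*√7458835846/2002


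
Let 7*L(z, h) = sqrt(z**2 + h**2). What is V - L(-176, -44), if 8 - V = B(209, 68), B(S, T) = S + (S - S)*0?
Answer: -201 - 44*sqrt(17)/7 ≈ -226.92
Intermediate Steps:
B(S, T) = S (B(S, T) = S + 0*0 = S + 0 = S)
V = -201 (V = 8 - 1*209 = 8 - 209 = -201)
L(z, h) = sqrt(h**2 + z**2)/7 (L(z, h) = sqrt(z**2 + h**2)/7 = sqrt(h**2 + z**2)/7)
V - L(-176, -44) = -201 - sqrt((-44)**2 + (-176)**2)/7 = -201 - sqrt(1936 + 30976)/7 = -201 - sqrt(32912)/7 = -201 - 44*sqrt(17)/7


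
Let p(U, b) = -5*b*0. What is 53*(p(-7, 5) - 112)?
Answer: -5936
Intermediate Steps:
p(U, b) = 0
53*(p(-7, 5) - 112) = 53*(0 - 112) = 53*(-112) = -5936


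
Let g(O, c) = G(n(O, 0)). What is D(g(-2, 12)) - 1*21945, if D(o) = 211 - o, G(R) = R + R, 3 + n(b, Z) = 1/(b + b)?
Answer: -43455/2 ≈ -21728.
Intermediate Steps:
n(b, Z) = -3 + 1/(2*b) (n(b, Z) = -3 + 1/(b + b) = -3 + 1/(2*b))
G(R) = 2*R
g(O, c) = -6 + 1/O (g(O, c) = 2*(-3 + 1/(2*O)) = -6 + 1/O)
D(g(-2, 12)) - 1*21945 = (211 - (-6 + 1/(-2))) - 1*21945 = (211 - (-6 - ½)) - 21945 = (211 - 1*(-13/2)) - 21945 = (211 + 13/2) - 21945 = 435/2 - 21945 = -43455/2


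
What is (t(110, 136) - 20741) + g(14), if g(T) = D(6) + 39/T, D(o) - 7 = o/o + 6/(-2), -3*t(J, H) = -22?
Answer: -870487/42 ≈ -20726.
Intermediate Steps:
t(J, H) = 22/3 (t(J, H) = -⅓*(-22) = 22/3)
D(o) = 5 (D(o) = 7 + (o/o + 6/(-2)) = 7 + (1 + 6*(-½)) = 7 + (1 - 3) = 7 - 2 = 5)
g(T) = 5 + 39/T
(t(110, 136) - 20741) + g(14) = (22/3 - 20741) + (5 + 39/14) = -62201/3 + (5 + 39*(1/14)) = -62201/3 + (5 + 39/14) = -62201/3 + 109/14 = -870487/42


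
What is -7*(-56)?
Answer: 392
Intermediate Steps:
-7*(-56) = -1*(-392) = 392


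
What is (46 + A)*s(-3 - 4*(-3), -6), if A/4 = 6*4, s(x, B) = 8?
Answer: 1136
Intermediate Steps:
A = 96 (A = 4*(6*4) = 4*24 = 96)
(46 + A)*s(-3 - 4*(-3), -6) = (46 + 96)*8 = 142*8 = 1136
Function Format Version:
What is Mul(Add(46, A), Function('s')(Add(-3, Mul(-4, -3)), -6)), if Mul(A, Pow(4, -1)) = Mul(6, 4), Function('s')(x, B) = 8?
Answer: 1136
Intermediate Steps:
A = 96 (A = Mul(4, Mul(6, 4)) = Mul(4, 24) = 96)
Mul(Add(46, A), Function('s')(Add(-3, Mul(-4, -3)), -6)) = Mul(Add(46, 96), 8) = Mul(142, 8) = 1136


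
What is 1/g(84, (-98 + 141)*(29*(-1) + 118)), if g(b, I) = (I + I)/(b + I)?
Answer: 3911/7654 ≈ 0.51097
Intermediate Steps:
g(b, I) = 2*I/(I + b) (g(b, I) = (2*I)/(I + b) = 2*I/(I + b))
1/g(84, (-98 + 141)*(29*(-1) + 118)) = 1/(2*((-98 + 141)*(29*(-1) + 118))/((-98 + 141)*(29*(-1) + 118) + 84)) = 1/(2*(43*(-29 + 118))/(43*(-29 + 118) + 84)) = 1/(2*(43*89)/(43*89 + 84)) = 1/(2*3827/(3827 + 84)) = 1/(2*3827/3911) = 1/(2*3827*(1/3911)) = 1/(7654/3911) = 3911/7654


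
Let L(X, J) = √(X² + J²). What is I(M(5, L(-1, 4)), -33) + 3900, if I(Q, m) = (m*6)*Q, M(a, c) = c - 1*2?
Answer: 4296 - 198*√17 ≈ 3479.6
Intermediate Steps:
L(X, J) = √(J² + X²)
M(a, c) = -2 + c (M(a, c) = c - 2 = -2 + c)
I(Q, m) = 6*Q*m (I(Q, m) = (6*m)*Q = 6*Q*m)
I(M(5, L(-1, 4)), -33) + 3900 = 6*(-2 + √(4² + (-1)²))*(-33) + 3900 = 6*(-2 + √(16 + 1))*(-33) + 3900 = 6*(-2 + √17)*(-33) + 3900 = (396 - 198*√17) + 3900 = 4296 - 198*√17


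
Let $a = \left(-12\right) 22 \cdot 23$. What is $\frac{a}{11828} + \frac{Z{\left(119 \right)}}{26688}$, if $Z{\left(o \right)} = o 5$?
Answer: $- \frac{38752969}{78916416} \approx -0.49106$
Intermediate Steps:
$a = -6072$ ($a = \left(-264\right) 23 = -6072$)
$Z{\left(o \right)} = 5 o$
$\frac{a}{11828} + \frac{Z{\left(119 \right)}}{26688} = - \frac{6072}{11828} + \frac{5 \cdot 119}{26688} = \left(-6072\right) \frac{1}{11828} + 595 \cdot \frac{1}{26688} = - \frac{1518}{2957} + \frac{595}{26688} = - \frac{38752969}{78916416}$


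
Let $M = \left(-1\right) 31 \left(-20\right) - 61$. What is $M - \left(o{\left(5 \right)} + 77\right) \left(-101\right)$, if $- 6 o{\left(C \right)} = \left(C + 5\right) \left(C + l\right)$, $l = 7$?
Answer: $6316$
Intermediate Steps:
$o{\left(C \right)} = - \frac{\left(5 + C\right) \left(7 + C\right)}{6}$ ($o{\left(C \right)} = - \frac{\left(C + 5\right) \left(C + 7\right)}{6} = - \frac{\left(5 + C\right) \left(7 + C\right)}{6}$)
$M = 559$ ($M = \left(-31\right) \left(-20\right) - 61 = 620 - 61 = 559$)
$M - \left(o{\left(5 \right)} + 77\right) \left(-101\right) = 559 - \left(\left(- \frac{35}{6} - 10 - \frac{5^{2}}{6}\right) + 77\right) \left(-101\right) = 559 - \left(\left(- \frac{35}{6} - 10 - \frac{25}{6}\right) + 77\right) \left(-101\right) = 559 - \left(-20 + 77\right) \left(-101\right) = 559 - 57 \left(-101\right) = 559 - -5757 = 559 + 5757 = 6316$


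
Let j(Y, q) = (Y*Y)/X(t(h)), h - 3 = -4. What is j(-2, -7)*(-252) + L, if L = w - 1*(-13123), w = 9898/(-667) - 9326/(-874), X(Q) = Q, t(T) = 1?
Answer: 153480560/12673 ≈ 12111.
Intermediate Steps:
h = -1 (h = 3 - 4 = -1)
w = -52835/12673 (w = 9898*(-1/667) - 9326*(-1/874) = -9898/667 + 4663/437 = -52835/12673 ≈ -4.1691)
j(Y, q) = Y**2 (j(Y, q) = (Y*Y)/1 = Y**2*1 = Y**2)
L = 166254944/12673 (L = -52835/12673 - 1*(-13123) = -52835/12673 + 13123 = 166254944/12673 ≈ 13119.)
j(-2, -7)*(-252) + L = (-2)**2*(-252) + 166254944/12673 = 4*(-252) + 166254944/12673 = -1008 + 166254944/12673 = 153480560/12673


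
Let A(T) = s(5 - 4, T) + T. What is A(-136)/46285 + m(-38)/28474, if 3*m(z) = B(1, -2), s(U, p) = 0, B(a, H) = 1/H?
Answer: -23281069/7907514540 ≈ -0.0029442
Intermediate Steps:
A(T) = T (A(T) = 0 + T = T)
m(z) = -⅙ (m(z) = (⅓)/(-2) = (⅓)*(-½) = -⅙)
A(-136)/46285 + m(-38)/28474 = -136/46285 - ⅙/28474 = -136*1/46285 - ⅙*1/28474 = -136/46285 - 1/170844 = -23281069/7907514540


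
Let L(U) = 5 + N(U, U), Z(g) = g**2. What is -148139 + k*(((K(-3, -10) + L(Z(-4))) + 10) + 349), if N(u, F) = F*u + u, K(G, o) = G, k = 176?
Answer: -36731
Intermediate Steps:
N(u, F) = u + F*u
L(U) = 5 + U*(1 + U)
-148139 + k*(((K(-3, -10) + L(Z(-4))) + 10) + 349) = -148139 + 176*(((-3 + (5 + (-4)**2*(1 + (-4)**2))) + 10) + 349) = -148139 + 176*(((-3 + (5 + 16*(1 + 16))) + 10) + 349) = -148139 + 176*(((-3 + (5 + 16*17)) + 10) + 349) = -148139 + 176*(((-3 + (5 + 272)) + 10) + 349) = -148139 + 176*(((-3 + 277) + 10) + 349) = -148139 + 176*((274 + 10) + 349) = -148139 + 176*(284 + 349) = -148139 + 176*633 = -148139 + 111408 = -36731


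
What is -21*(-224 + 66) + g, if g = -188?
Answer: 3130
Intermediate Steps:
-21*(-224 + 66) + g = -21*(-224 + 66) - 188 = -21*(-158) - 188 = 3318 - 188 = 3130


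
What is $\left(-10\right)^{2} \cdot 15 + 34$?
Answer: $1534$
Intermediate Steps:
$\left(-10\right)^{2} \cdot 15 + 34 = 100 \cdot 15 + 34 = 1500 + 34 = 1534$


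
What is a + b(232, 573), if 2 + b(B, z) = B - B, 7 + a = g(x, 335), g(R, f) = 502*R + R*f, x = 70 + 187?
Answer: 215100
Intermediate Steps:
x = 257
a = 215102 (a = -7 + 257*(502 + 335) = -7 + 257*837 = -7 + 215109 = 215102)
b(B, z) = -2 (b(B, z) = -2 + (B - B) = -2 + 0 = -2)
a + b(232, 573) = 215102 - 2 = 215100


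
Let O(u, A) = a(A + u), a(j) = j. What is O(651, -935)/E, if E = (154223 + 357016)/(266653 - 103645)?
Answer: -15431424/170413 ≈ -90.553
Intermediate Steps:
O(u, A) = A + u
E = 170413/54336 (E = 511239/163008 = 511239*(1/163008) = 170413/54336 ≈ 3.1363)
O(651, -935)/E = (-935 + 651)/(170413/54336) = -284*54336/170413 = -15431424/170413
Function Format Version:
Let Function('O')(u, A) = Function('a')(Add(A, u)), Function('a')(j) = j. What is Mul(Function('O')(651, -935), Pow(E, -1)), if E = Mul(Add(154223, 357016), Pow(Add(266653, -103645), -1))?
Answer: Rational(-15431424, 170413) ≈ -90.553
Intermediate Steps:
Function('O')(u, A) = Add(A, u)
E = Rational(170413, 54336) (E = Mul(511239, Pow(163008, -1)) = Mul(511239, Rational(1, 163008)) = Rational(170413, 54336) ≈ 3.1363)
Mul(Function('O')(651, -935), Pow(E, -1)) = Mul(Add(-935, 651), Pow(Rational(170413, 54336), -1)) = Mul(-284, Rational(54336, 170413)) = Rational(-15431424, 170413)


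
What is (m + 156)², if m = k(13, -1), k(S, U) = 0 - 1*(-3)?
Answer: 25281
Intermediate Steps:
k(S, U) = 3 (k(S, U) = 0 + 3 = 3)
m = 3
(m + 156)² = (3 + 156)² = 159² = 25281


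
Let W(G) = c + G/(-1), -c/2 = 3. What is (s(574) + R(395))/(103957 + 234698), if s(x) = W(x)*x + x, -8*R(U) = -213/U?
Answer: -350071049/356716600 ≈ -0.98137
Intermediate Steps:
c = -6 (c = -2*3 = -6)
R(U) = 213/(8*U) (R(U) = -(-213)/(8*U) = 213/(8*U))
W(G) = -6 - G (W(G) = -6 + G/(-1) = -6 + G*(-1) = -6 - G)
s(x) = x + x*(-6 - x) (s(x) = (-6 - x)*x + x = x*(-6 - x) + x = x + x*(-6 - x))
(s(574) + R(395))/(103957 + 234698) = (-1*574*(5 + 574) + (213/8)/395)/(103957 + 234698) = (-1*574*579 + (213/8)*(1/395))/338655 = (-332346 + 213/3160)*(1/338655) = -1050213147/3160*1/338655 = -350071049/356716600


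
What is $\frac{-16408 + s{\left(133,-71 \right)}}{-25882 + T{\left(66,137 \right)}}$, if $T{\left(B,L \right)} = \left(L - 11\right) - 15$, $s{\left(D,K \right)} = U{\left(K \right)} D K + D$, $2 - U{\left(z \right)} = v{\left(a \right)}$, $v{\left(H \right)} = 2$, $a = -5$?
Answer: $\frac{16275}{25771} \approx 0.63152$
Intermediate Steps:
$U{\left(z \right)} = 0$ ($U{\left(z \right)} = 2 - 2 = 0$)
$s{\left(D,K \right)} = D$ ($s{\left(D,K \right)} = 0 D K + D = 0 K + D = 0 + D = D$)
$T{\left(B,L \right)} = -26 + L$ ($T{\left(B,L \right)} = \left(-11 + L\right) - 15 = -26 + L$)
$\frac{-16408 + s{\left(133,-71 \right)}}{-25882 + T{\left(66,137 \right)}} = \frac{-16408 + 133}{-25882 + \left(-26 + 137\right)} = - \frac{16275}{-25882 + 111} = - \frac{16275}{-25771} = \left(-16275\right) \left(- \frac{1}{25771}\right) = \frac{16275}{25771}$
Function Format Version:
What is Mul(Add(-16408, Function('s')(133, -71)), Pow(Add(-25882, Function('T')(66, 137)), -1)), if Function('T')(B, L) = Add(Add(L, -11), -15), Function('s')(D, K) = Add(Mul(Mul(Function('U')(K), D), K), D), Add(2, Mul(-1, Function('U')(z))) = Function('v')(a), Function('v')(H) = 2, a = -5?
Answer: Rational(16275, 25771) ≈ 0.63152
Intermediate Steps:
Function('U')(z) = 0 (Function('U')(z) = Add(2, Mul(-1, 2)) = Add(2, -2) = 0)
Function('s')(D, K) = D (Function('s')(D, K) = Add(Mul(Mul(0, D), K), D) = Add(Mul(0, K), D) = Add(0, D) = D)
Function('T')(B, L) = Add(-26, L) (Function('T')(B, L) = Add(Add(-11, L), -15) = Add(-26, L))
Mul(Add(-16408, Function('s')(133, -71)), Pow(Add(-25882, Function('T')(66, 137)), -1)) = Mul(Add(-16408, 133), Pow(Add(-25882, Add(-26, 137)), -1)) = Mul(-16275, Pow(Add(-25882, 111), -1)) = Mul(-16275, Pow(-25771, -1)) = Mul(-16275, Rational(-1, 25771)) = Rational(16275, 25771)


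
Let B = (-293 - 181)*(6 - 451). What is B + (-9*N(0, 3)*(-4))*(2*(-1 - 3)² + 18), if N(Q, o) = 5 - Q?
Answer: 219930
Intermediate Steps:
B = 210930 (B = -474*(-445) = 210930)
B + (-9*N(0, 3)*(-4))*(2*(-1 - 3)² + 18) = 210930 + (-9*(5 - 1*0)*(-4))*(2*(-1 - 3)² + 18) = 210930 + (-9*(5 + 0)*(-4))*(2*(-4)² + 18) = 210930 + (-9*5*(-4))*(2*16 + 18) = 210930 + (-45*(-4))*(32 + 18) = 210930 + 180*50 = 210930 + 9000 = 219930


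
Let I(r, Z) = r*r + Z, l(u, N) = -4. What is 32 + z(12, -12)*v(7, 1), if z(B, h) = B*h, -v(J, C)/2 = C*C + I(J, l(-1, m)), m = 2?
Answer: 13280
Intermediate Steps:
I(r, Z) = Z + r² (I(r, Z) = r² + Z = Z + r²)
v(J, C) = 8 - 2*C² - 2*J² (v(J, C) = -2*(C*C + (-4 + J²)) = -2*(C² + (-4 + J²)) = -2*(-4 + C² + J²) = 8 - 2*C² - 2*J²)
32 + z(12, -12)*v(7, 1) = 32 + (12*(-12))*(8 - 2*1² - 2*7²) = 32 - 144*(8 - 2*1 - 2*49) = 32 - 144*(8 - 2 - 98) = 32 - 144*(-92) = 32 + 13248 = 13280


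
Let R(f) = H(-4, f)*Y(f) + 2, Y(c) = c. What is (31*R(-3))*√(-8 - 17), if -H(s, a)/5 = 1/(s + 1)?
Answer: -465*I ≈ -465.0*I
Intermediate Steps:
H(s, a) = -5/(1 + s) (H(s, a) = -5/(s + 1) = -5/(1 + s))
R(f) = 2 + 5*f/3 (R(f) = (-5/(1 - 4))*f + 2 = (-5/(-3))*f + 2 = (-5*(-⅓))*f + 2 = 5*f/3 + 2 = 2 + 5*f/3)
(31*R(-3))*√(-8 - 17) = (31*(2 + (5/3)*(-3)))*√(-8 - 17) = (31*(2 - 5))*√(-25) = (31*(-3))*(5*I) = -465*I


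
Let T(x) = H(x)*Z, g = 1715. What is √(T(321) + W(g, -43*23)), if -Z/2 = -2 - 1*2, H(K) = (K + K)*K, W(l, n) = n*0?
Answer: 1284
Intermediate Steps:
W(l, n) = 0
H(K) = 2*K² (H(K) = (2*K)*K = 2*K²)
Z = 8 (Z = -2*(-2 - 1*2) = -2*(-2 - 2) = -2*(-4) = 8)
T(x) = 16*x² (T(x) = (2*x²)*8 = 16*x²)
√(T(321) + W(g, -43*23)) = √(16*321² + 0) = √(16*103041 + 0) = √(1648656 + 0) = √1648656 = 1284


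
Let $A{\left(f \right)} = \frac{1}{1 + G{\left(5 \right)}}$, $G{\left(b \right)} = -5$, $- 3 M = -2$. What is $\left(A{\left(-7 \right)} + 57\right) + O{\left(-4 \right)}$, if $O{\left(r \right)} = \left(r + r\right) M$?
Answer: $\frac{617}{12} \approx 51.417$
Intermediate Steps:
$M = \frac{2}{3}$ ($M = \left(- \frac{1}{3}\right) \left(-2\right) = \frac{2}{3} \approx 0.66667$)
$O{\left(r \right)} = \frac{4 r}{3}$ ($O{\left(r \right)} = \left(r + r\right) \frac{2}{3} = 2 r \frac{2}{3} = \frac{4 r}{3}$)
$A{\left(f \right)} = - \frac{1}{4}$ ($A{\left(f \right)} = \frac{1}{1 - 5} = \frac{1}{-4} = - \frac{1}{4}$)
$\left(A{\left(-7 \right)} + 57\right) + O{\left(-4 \right)} = \left(- \frac{1}{4} + 57\right) + \frac{4}{3} \left(-4\right) = \frac{227}{4} - \frac{16}{3} = \frac{617}{12}$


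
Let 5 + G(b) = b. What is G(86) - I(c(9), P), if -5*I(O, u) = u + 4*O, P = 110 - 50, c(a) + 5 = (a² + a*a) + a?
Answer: 1129/5 ≈ 225.80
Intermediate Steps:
c(a) = -5 + a + 2*a² (c(a) = -5 + ((a² + a*a) + a) = -5 + ((a² + a²) + a) = -5 + (2*a² + a) = -5 + (a + 2*a²) = -5 + a + 2*a²)
G(b) = -5 + b
P = 60
I(O, u) = -4*O/5 - u/5 (I(O, u) = -(u + 4*O)/5 = -4*O/5 - u/5)
G(86) - I(c(9), P) = (-5 + 86) - (-4*(-5 + 9 + 2*9²)/5 - ⅕*60) = 81 - (-4*(-5 + 9 + 2*81)/5 - 12) = 81 - (-4*(-5 + 9 + 162)/5 - 12) = 81 - (-⅘*166 - 12) = 81 - (-664/5 - 12) = 81 - 1*(-724/5) = 81 + 724/5 = 1129/5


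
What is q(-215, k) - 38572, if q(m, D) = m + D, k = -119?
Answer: -38906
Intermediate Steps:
q(m, D) = D + m
q(-215, k) - 38572 = (-119 - 215) - 38572 = -334 - 38572 = -38906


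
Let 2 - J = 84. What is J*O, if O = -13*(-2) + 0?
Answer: -2132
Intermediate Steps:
J = -82 (J = 2 - 1*84 = 2 - 84 = -82)
O = 26 (O = 26 + 0 = 26)
J*O = -82*26 = -2132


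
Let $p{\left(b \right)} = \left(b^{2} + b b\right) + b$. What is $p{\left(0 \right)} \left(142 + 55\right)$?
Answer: $0$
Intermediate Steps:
$p{\left(b \right)} = b + 2 b^{2}$ ($p{\left(b \right)} = \left(b^{2} + b^{2}\right) + b = 2 b^{2} + b = b + 2 b^{2}$)
$p{\left(0 \right)} \left(142 + 55\right) = 0 \left(1 + 2 \cdot 0\right) \left(142 + 55\right) = 0 \left(1 + 0\right) 197 = 0 \cdot 1 \cdot 197 = 0 \cdot 197 = 0$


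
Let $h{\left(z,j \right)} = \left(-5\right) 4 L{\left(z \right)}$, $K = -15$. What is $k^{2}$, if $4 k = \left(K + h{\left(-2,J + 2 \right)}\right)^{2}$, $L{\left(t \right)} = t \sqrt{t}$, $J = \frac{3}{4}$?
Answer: $\frac{5970625}{16} + 446250 i \sqrt{2} \approx 3.7316 \cdot 10^{5} + 6.3109 \cdot 10^{5} i$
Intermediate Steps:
$J = \frac{3}{4}$ ($J = 3 \cdot \frac{1}{4} = \frac{3}{4} \approx 0.75$)
$L{\left(t \right)} = t^{\frac{3}{2}}$
$h{\left(z,j \right)} = - 20 z^{\frac{3}{2}}$ ($h{\left(z,j \right)} = \left(-5\right) 4 z^{\frac{3}{2}} = - 20 z^{\frac{3}{2}}$)
$k = \frac{\left(-15 + 40 i \sqrt{2}\right)^{2}}{4}$ ($k = \frac{\left(-15 - 20 \left(-2\right)^{\frac{3}{2}}\right)^{2}}{4} = \frac{\left(-15 - 20 \left(- 2 i \sqrt{2}\right)\right)^{2}}{4} = \frac{\left(-15 + 40 i \sqrt{2}\right)^{2}}{4} \approx -743.75 - 424.26 i$)
$k^{2} = \left(- \frac{2975}{4} - 300 i \sqrt{2}\right)^{2}$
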